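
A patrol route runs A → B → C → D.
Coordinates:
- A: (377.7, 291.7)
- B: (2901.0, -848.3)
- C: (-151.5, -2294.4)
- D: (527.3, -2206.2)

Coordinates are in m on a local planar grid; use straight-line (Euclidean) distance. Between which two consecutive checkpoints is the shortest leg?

Leg distances:
A→B: 2768.9 m
B→C: 3377.7 m
C→D: 684.5 m
The shortest leg is C–D at 684.5 m.

C–D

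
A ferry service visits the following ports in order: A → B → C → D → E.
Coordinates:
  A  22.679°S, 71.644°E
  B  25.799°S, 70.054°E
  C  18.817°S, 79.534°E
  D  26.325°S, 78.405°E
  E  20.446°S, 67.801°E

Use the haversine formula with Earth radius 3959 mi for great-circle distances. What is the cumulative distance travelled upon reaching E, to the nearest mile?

Leg distances:
A→B: 237.7 mi  (cumulative 237.7 mi)
B→C: 774.1 mi  (cumulative 1011.8 mi)
C→D: 523.8 mi  (cumulative 1535.5 mi)
D→E: 785.2 mi  (cumulative 2320.7 mi)
Cumulative distance at E ≈ 2321 mi.

2321 mi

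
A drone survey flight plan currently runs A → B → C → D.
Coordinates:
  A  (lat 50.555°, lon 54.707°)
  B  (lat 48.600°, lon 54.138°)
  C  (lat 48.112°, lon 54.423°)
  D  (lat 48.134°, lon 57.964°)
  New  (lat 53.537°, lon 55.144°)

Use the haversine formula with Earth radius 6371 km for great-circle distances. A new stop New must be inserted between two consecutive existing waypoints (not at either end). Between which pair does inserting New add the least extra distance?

between A and B

Added distance for inserting New between each consecutive pair:
A–B: 665.1 km
B–C: 1100.6 km
C–D: 975.0 km
Smallest added distance is 665.1 km, inserting between A and B.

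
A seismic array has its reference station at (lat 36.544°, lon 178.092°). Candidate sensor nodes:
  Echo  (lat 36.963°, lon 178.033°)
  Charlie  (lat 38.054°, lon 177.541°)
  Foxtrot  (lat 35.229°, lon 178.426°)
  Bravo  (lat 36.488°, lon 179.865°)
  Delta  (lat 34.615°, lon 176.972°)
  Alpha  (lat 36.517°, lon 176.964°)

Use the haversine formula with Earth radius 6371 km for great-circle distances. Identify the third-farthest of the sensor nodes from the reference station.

Distances from the reference station ((lat 36.544°, lon 178.092°)):
Delta: 237.2 km
Charlie: 174.8 km
Bravo: 158.6 km
Foxtrot: 149.3 km
Alpha: 100.8 km
Echo: 46.9 km
The third-farthest is Bravo at 158.6 km.

Bravo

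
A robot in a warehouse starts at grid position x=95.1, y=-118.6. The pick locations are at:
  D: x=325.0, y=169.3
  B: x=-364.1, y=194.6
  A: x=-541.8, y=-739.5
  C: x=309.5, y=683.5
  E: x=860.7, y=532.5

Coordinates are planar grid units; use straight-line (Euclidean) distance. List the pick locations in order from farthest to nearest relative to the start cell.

Distances from the start cell:
E x=860.7, y=532.5: 1005.0
A x=-541.8, y=-739.5: 889.5
C x=309.5, y=683.5: 830.3
B x=-364.1, y=194.6: 555.8
D x=325.0, y=169.3: 368.4

E, A, C, B, D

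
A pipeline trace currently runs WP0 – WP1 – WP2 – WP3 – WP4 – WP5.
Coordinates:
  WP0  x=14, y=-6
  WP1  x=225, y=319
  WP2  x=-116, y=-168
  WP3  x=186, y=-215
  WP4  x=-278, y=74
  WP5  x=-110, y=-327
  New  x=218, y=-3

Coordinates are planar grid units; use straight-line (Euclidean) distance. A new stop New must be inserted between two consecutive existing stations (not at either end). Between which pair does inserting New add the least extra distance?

Added distance for inserting New between each consecutive pair:
WP0–WP1: 138.6
WP1–WP2: 100.1
WP2–WP3: 281.3
WP3–WP4: 169.7
WP4–WP5: 528.2
Smallest added distance is 100.1, inserting between WP1 and WP2.

between WP1 and WP2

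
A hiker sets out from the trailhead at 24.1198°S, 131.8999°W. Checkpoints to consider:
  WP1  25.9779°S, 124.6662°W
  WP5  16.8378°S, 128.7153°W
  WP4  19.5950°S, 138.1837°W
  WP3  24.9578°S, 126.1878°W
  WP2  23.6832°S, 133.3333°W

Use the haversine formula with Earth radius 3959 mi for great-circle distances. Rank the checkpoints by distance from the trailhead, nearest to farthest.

Computing each great-circle distance from 24.1198°S, 131.8999°W:
WP2 23.6832°S, 133.3333°W: 95.4 mi
WP3 24.9578°S, 126.1878°W: 363.7 mi
WP1 25.9779°S, 124.6662°W: 470.6 mi
WP4 19.5950°S, 138.1837°W: 509.9 mi
WP5 16.8378°S, 128.7153°W: 543.7 mi

WP2, WP3, WP1, WP4, WP5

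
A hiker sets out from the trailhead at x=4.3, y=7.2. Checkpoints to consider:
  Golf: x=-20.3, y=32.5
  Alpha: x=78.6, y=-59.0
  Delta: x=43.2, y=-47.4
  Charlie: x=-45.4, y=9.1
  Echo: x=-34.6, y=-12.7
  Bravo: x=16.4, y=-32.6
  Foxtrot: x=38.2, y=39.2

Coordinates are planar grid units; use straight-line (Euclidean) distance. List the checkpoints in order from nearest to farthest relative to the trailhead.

Distances from the trailhead:
Golf x=-20.3, y=32.5: 35.3
Bravo x=16.4, y=-32.6: 41.6
Echo x=-34.6, y=-12.7: 43.7
Foxtrot x=38.2, y=39.2: 46.6
Charlie x=-45.4, y=9.1: 49.7
Delta x=43.2, y=-47.4: 67.0
Alpha x=78.6, y=-59.0: 99.5

Golf, Bravo, Echo, Foxtrot, Charlie, Delta, Alpha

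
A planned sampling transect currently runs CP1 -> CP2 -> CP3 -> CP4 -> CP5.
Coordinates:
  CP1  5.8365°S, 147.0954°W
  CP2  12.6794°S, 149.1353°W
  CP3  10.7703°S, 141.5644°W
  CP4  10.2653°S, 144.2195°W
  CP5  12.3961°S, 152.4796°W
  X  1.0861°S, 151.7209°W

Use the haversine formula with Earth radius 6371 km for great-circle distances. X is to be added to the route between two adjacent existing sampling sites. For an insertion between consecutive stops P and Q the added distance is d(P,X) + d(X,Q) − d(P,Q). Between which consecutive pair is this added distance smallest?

Added distance for inserting X between each consecutive pair:
CP1–CP2: 1263.6 km
CP2–CP3: 2024.2 km
CP3–CP4: 2574.4 km
CP4–CP5: 1644.2 km
Smallest added distance is 1263.6 km, inserting between CP1 and CP2.

between CP1 and CP2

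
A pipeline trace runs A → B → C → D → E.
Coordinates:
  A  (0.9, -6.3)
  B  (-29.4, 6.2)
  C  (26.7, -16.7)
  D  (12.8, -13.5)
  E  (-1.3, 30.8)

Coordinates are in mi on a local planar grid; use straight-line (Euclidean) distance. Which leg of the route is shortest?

Leg distances:
A→B: 32.8 mi
B→C: 60.6 mi
C→D: 14.3 mi
D→E: 46.5 mi
The shortest leg is C–D at 14.3 mi.

C–D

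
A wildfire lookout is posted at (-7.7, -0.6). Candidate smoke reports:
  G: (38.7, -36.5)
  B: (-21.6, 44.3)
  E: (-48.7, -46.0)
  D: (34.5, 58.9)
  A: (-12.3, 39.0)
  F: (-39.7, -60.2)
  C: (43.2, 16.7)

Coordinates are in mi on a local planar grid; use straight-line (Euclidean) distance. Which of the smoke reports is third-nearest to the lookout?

Distance to each, sorted:
A: 39.9 mi
B: 47.0 mi
C: 53.8 mi
G: 58.7 mi
E: 61.2 mi
F: 67.6 mi
D: 72.9 mi
The third-nearest is C at 53.8 mi.

C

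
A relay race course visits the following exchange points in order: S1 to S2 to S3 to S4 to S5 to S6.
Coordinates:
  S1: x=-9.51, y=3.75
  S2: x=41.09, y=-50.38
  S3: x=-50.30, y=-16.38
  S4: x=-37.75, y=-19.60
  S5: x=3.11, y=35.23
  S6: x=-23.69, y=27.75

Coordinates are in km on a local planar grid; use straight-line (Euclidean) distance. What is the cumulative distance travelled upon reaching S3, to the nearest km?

172 km

Leg distances:
S1→S2: 74.1 km  (cumulative 74.1 km)
S2→S3: 97.5 km  (cumulative 171.6 km)
Cumulative distance at S3 ≈ 172 km.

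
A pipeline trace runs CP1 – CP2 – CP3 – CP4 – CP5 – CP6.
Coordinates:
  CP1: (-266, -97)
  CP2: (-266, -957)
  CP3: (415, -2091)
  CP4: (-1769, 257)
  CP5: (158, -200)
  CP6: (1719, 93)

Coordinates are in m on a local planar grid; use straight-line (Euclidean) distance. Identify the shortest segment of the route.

CP1–CP2

Leg distances:
CP1→CP2: 860.0 m
CP2→CP3: 1322.8 m
CP3→CP4: 3206.7 m
CP4→CP5: 1980.4 m
CP5→CP6: 1588.3 m
The shortest leg is CP1–CP2 at 860.0 m.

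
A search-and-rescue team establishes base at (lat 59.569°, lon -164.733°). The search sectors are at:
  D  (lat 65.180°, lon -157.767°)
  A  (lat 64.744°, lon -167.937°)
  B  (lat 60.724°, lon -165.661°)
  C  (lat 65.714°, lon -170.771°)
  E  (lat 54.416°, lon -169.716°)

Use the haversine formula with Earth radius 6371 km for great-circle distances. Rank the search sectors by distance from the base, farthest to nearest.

C, D, E, A, B

Distances from the base:
C (lat 65.714°, lon -170.771°): 748.9 km
D (lat 65.180°, lon -157.767°): 719.0 km
E (lat 54.416°, lon -169.716°): 647.2 km
A (lat 64.744°, lon -167.937°): 598.8 km
B (lat 60.724°, lon -165.661°): 138.3 km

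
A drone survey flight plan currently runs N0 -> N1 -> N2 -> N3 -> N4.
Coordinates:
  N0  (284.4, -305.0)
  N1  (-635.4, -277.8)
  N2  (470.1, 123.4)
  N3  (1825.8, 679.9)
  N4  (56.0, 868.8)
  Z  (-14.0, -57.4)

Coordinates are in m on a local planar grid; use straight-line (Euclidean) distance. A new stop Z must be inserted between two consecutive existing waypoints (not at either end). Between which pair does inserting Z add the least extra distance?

between N1 and N2

Added distance for inserting Z between each consecutive pair:
N0–N1: 126.9 m
N1–N2: 0.0 m
N2–N3: 1033.3 m
N3–N4: 1131.0 m
Smallest added distance is 0.0 m, inserting between N1 and N2.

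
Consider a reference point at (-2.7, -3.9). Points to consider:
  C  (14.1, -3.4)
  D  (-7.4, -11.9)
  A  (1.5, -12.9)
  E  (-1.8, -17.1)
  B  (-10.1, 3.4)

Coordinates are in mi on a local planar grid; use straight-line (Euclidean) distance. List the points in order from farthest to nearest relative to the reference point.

C, E, B, A, D

Distance from the reference point at (-2.7, -3.9) to each:
C (14.1, -3.4): 16.8 mi
E (-1.8, -17.1): 13.2 mi
B (-10.1, 3.4): 10.4 mi
A (1.5, -12.9): 9.9 mi
D (-7.4, -11.9): 9.3 mi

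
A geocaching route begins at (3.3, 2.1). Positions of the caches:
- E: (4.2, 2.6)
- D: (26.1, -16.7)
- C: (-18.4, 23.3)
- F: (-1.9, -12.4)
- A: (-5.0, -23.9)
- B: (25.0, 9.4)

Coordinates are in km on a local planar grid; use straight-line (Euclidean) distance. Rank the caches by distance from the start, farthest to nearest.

C, D, A, B, F, E

Distances from the start:
C (-18.4, 23.3): 30.3 km
D (26.1, -16.7): 29.6 km
A (-5.0, -23.9): 27.3 km
B (25.0, 9.4): 22.9 km
F (-1.9, -12.4): 15.4 km
E (4.2, 2.6): 1.0 km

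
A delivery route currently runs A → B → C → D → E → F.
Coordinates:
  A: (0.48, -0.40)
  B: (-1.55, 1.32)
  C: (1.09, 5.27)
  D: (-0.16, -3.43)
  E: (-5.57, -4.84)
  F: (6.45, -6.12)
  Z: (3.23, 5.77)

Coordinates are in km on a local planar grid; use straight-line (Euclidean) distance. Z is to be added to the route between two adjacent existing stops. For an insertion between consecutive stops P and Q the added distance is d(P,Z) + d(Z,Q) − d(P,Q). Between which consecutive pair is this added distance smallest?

between C and D

Added distance for inserting Z between each consecutive pair:
A–B: 10.6 km
B–C: 4.0 km
C–D: 3.2 km
D–E: 18.0 km
E–F: 14.0 km
Smallest added distance is 3.2 km, inserting between C and D.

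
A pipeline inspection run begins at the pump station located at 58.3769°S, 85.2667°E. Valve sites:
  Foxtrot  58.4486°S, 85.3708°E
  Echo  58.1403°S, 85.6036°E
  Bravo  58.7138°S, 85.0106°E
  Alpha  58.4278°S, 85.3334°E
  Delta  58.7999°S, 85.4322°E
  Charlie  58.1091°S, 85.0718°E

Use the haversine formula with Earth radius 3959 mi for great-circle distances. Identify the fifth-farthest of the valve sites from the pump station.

Foxtrot

Distances from the pump station (58.3769°S, 85.2667°E):
Delta: 29.8 mi
Bravo: 25.0 mi
Echo: 20.4 mi
Charlie: 19.8 mi
Foxtrot: 6.2 mi
Alpha: 4.3 mi
The fifth-farthest is Foxtrot at 6.2 mi.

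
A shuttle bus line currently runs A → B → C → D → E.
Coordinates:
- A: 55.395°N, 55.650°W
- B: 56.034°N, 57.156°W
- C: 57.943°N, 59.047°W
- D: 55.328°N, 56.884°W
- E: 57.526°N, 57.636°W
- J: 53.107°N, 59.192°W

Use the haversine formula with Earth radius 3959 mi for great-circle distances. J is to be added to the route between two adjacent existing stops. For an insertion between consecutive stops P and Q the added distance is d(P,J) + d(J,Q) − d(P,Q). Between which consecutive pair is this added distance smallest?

Added distance for inserting J between each consecutive pair:
A–B: 357.8 mi
B–C: 402.4 mi
C–D: 315.3 mi
D–E: 336.4 mi
Smallest added distance is 315.3 mi, inserting between C and D.

between C and D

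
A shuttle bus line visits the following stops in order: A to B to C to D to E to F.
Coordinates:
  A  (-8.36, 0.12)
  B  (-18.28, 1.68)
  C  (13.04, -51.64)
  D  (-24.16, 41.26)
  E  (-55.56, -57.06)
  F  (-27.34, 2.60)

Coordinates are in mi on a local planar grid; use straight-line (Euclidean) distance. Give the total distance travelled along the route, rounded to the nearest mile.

Leg distances:
A→B: 10.0 mi  (cumulative 10.0 mi)
B→C: 61.8 mi  (cumulative 71.9 mi)
C→D: 100.1 mi  (cumulative 172.0 mi)
D→E: 103.2 mi  (cumulative 275.2 mi)
E→F: 66.0 mi  (cumulative 341.2 mi)
Total route length ≈ 341 mi.

341 mi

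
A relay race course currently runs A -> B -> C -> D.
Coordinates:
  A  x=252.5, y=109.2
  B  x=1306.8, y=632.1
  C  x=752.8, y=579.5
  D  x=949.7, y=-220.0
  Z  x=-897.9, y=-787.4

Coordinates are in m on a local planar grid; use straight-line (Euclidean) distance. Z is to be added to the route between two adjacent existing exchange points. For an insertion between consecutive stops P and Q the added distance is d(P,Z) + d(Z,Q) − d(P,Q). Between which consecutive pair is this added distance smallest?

Added distance for inserting Z between each consecutive pair:
A–B: 2903.8 m
B–C: 4208.8 m
C–D: 3252.6 m
Smallest added distance is 2903.8 m, inserting between A and B.

between A and B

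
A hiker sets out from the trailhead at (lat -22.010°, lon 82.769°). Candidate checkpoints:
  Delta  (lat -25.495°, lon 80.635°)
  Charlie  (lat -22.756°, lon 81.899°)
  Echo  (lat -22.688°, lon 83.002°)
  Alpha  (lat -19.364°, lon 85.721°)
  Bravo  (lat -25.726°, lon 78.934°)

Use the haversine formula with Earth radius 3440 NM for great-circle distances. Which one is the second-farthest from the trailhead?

Distance to each, sorted:
Bravo: 306.7 NM
Delta: 239.8 NM
Alpha: 229.6 NM
Charlie: 65.9 NM
Echo: 42.7 NM
The second-farthest is Delta at 239.8 NM.

Delta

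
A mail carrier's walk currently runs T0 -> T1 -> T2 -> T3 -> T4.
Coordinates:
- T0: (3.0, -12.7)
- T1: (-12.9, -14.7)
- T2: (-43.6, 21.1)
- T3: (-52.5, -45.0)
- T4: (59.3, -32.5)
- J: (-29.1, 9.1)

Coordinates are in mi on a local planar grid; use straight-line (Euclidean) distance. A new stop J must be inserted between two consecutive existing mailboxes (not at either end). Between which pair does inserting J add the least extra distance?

between T1 and T2

Added distance for inserting J between each consecutive pair:
T0–T1: 51.6 mi
T1–T2: 0.5 mi
T2–T3: 11.1 mi
T3–T4: 44.1 mi
Smallest added distance is 0.5 mi, inserting between T1 and T2.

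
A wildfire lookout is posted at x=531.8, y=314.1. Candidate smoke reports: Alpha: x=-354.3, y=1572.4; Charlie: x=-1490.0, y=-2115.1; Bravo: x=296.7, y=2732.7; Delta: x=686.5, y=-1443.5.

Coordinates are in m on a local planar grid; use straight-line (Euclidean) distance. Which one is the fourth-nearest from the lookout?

Distances from the lookout (x=531.8, y=314.1):
Alpha: 1539.0 m
Delta: 1764.4 m
Bravo: 2430.0 m
Charlie: 3160.5 m
The fourth-nearest is Charlie at 3160.5 m.

Charlie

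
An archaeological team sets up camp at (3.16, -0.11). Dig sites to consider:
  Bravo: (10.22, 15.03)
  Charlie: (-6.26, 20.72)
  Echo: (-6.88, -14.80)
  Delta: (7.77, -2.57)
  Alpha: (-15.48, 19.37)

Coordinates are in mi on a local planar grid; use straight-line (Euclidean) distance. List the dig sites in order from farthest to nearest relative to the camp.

Computing each straight-line distance from (3.16, -0.11):
Alpha (-15.48, 19.37): 27.0 mi
Charlie (-6.26, 20.72): 22.9 mi
Echo (-6.88, -14.80): 17.8 mi
Bravo (10.22, 15.03): 16.7 mi
Delta (7.77, -2.57): 5.2 mi

Alpha, Charlie, Echo, Bravo, Delta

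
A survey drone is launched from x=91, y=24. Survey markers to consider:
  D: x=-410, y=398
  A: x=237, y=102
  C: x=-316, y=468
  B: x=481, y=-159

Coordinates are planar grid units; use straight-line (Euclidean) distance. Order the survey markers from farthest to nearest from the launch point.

Distances from the launch point:
D x=-410, y=398: 625.2
C x=-316, y=468: 602.3
B x=481, y=-159: 430.8
A x=237, y=102: 165.5

D, C, B, A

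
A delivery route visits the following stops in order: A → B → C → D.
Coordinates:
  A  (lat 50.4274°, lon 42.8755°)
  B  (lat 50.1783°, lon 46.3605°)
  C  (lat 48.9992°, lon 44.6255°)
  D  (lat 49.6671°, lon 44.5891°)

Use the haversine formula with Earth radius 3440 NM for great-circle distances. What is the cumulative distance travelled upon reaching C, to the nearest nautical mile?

Leg distances:
A→B: 134.5 NM  (cumulative 134.5 NM)
B→C: 97.8 NM  (cumulative 232.3 NM)
Cumulative distance at C ≈ 232 NM.

232 NM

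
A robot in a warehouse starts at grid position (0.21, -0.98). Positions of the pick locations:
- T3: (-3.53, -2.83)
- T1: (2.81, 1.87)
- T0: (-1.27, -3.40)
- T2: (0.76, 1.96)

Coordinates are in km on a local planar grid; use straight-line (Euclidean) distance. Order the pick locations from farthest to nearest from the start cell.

Distance from the start cell at (0.21, -0.98) to each:
T3 (-3.53, -2.83): 4.2 km
T1 (2.81, 1.87): 3.9 km
T2 (0.76, 1.96): 3.0 km
T0 (-1.27, -3.40): 2.8 km

T3, T1, T2, T0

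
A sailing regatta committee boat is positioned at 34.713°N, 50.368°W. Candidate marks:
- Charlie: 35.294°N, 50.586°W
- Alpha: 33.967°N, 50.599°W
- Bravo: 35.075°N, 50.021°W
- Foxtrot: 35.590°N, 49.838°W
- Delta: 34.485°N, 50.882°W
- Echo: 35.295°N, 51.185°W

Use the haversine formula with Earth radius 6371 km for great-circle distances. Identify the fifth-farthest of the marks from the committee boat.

Distance to each, sorted:
Foxtrot: 108.8 km
Echo: 98.6 km
Alpha: 85.6 km
Charlie: 67.6 km
Delta: 53.4 km
Bravo: 51.2 km
The fifth-farthest is Delta at 53.4 km.

Delta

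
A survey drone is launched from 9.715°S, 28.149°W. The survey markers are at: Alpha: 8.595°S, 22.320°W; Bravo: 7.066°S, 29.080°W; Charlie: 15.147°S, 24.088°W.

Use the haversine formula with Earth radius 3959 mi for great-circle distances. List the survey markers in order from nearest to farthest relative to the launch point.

Bravo, Alpha, Charlie

Distances from the launch point:
Bravo 7.066°S, 29.080°W: 193.8 mi
Alpha 8.595°S, 22.320°W: 405.1 mi
Charlie 15.147°S, 24.088°W: 464.7 mi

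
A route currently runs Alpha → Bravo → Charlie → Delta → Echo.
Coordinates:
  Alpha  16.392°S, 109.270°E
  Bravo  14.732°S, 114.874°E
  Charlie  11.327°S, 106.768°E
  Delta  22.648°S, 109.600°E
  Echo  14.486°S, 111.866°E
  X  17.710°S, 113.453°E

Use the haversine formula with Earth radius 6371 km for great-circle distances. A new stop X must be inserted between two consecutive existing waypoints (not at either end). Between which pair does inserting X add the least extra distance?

Added distance for inserting X between each consecutive pair:
Alpha–Bravo: 204.4 km
Bravo–Charlie: 418.5 km
Charlie–Delta: 396.7 km
Delta–Echo: 138.6 km
Smallest added distance is 138.6 km, inserting between Delta and Echo.

between Delta and Echo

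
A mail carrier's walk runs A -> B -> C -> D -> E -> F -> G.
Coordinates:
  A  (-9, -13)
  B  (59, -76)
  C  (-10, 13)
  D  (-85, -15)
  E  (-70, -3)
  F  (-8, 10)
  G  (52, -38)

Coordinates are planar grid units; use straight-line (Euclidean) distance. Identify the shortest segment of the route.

D–E

Leg distances:
A→B: 92.7
B→C: 112.6
C→D: 80.1
D→E: 19.2
E→F: 63.3
F→G: 76.8
The shortest leg is D–E at 19.2.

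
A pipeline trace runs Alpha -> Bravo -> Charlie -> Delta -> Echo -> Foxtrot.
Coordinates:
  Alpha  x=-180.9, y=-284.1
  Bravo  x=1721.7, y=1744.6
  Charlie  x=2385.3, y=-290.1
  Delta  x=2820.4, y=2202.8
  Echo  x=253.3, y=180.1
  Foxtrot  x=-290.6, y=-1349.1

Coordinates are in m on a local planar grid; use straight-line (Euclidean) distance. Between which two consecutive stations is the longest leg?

Leg distances:
Alpha→Bravo: 2781.3 m
Bravo→Charlie: 2140.2 m
Charlie→Delta: 2530.6 m
Delta→Echo: 3268.2 m
Echo→Foxtrot: 1623.0 m
The longest leg is Delta–Echo at 3268.2 m.

Delta–Echo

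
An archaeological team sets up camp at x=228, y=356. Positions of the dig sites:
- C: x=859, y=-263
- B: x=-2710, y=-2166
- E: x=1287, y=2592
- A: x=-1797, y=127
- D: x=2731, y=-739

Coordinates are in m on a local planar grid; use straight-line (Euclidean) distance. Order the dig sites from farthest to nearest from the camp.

B, D, E, A, C

Computing each straight-line distance from x=228, y=356:
B x=-2710, y=-2166: 3872.0 m
D x=2731, y=-739: 2732.0 m
E x=1287, y=2592: 2474.1 m
A x=-1797, y=127: 2037.9 m
C x=859, y=-263: 883.9 m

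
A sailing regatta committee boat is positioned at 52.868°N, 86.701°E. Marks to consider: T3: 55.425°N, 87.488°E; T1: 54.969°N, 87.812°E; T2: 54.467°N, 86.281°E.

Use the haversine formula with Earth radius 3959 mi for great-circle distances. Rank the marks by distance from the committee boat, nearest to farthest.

Distance from the committee boat at 52.868°N, 86.701°E to each:
T2 54.467°N, 86.281°E: 111.8 mi
T1 54.969°N, 87.812°E: 152.0 mi
T3 55.425°N, 87.488°E: 179.5 mi

T2, T1, T3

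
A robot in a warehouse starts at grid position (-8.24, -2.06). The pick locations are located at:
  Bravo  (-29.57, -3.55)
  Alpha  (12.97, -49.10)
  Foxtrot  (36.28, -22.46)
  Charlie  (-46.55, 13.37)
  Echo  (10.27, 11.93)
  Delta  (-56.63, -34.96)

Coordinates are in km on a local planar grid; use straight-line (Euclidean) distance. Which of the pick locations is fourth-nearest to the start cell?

Distances from the start cell ((-8.24, -2.06)):
Bravo: 21.4 km
Echo: 23.2 km
Charlie: 41.3 km
Foxtrot: 49.0 km
Alpha: 51.6 km
Delta: 58.5 km
The fourth-nearest is Foxtrot at 49.0 km.

Foxtrot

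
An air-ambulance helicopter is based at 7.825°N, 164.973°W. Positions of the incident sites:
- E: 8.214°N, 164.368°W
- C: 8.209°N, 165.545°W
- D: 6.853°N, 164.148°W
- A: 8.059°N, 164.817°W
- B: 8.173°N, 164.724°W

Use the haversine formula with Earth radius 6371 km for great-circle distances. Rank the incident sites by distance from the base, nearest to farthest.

Computing each great-circle distance from 7.825°N, 164.973°W:
A 8.059°N, 164.817°W: 31.2 km
B 8.173°N, 164.724°W: 47.4 km
C 8.209°N, 165.545°W: 76.1 km
E 8.214°N, 164.368°W: 79.4 km
D 6.853°N, 164.148°W: 141.3 km

A, B, C, E, D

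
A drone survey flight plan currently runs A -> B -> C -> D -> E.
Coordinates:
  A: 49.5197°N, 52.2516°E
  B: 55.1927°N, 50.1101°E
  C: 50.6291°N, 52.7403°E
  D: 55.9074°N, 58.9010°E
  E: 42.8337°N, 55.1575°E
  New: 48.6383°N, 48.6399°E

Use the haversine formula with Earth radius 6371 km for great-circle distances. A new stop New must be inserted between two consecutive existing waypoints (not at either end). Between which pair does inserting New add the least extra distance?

between A and B

Added distance for inserting New between each consecutive pair:
A–B: 369.1 km
B–C: 567.6 km
C–D: 719.6 km
D–E: 407.0 km
Smallest added distance is 369.1 km, inserting between A and B.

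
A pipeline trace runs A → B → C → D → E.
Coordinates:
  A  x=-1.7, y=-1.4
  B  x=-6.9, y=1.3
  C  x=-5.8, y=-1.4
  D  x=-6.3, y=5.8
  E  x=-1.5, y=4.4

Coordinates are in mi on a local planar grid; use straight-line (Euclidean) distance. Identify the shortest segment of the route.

Leg distances:
A→B: 5.9 mi
B→C: 2.9 mi
C→D: 7.2 mi
D→E: 5.0 mi
The shortest leg is B–C at 2.9 mi.

B–C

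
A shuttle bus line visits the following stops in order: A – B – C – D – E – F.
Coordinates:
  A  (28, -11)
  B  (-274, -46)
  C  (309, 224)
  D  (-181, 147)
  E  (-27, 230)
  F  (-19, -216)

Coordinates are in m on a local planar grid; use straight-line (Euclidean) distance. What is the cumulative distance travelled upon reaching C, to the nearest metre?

947 m

Leg distances:
A→B: 304.0 m  (cumulative 304.0 m)
B→C: 642.5 m  (cumulative 946.5 m)
Cumulative distance at C ≈ 947 m.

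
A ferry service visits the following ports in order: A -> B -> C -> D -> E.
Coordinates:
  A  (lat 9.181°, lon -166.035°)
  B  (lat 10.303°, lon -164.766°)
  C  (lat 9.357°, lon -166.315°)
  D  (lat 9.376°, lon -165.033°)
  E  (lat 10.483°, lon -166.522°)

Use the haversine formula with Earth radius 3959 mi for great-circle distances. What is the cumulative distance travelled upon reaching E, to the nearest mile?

455 mi

Leg distances:
A→B: 116.1 mi  (cumulative 116.1 mi)
B→C: 124.1 mi  (cumulative 240.2 mi)
C→D: 87.4 mi  (cumulative 327.6 mi)
D→E: 127.0 mi  (cumulative 454.6 mi)
Cumulative distance at E ≈ 455 mi.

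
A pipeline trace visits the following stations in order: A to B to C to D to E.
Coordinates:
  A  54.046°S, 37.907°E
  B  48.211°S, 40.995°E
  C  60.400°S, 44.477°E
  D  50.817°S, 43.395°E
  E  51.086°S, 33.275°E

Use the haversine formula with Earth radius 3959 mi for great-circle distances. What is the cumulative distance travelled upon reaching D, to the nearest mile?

1942 mi

Leg distances:
A→B: 424.7 mi  (cumulative 424.7 mi)
B→C: 853.5 mi  (cumulative 1278.3 mi)
C→D: 663.5 mi  (cumulative 1941.8 mi)
Cumulative distance at D ≈ 1942 mi.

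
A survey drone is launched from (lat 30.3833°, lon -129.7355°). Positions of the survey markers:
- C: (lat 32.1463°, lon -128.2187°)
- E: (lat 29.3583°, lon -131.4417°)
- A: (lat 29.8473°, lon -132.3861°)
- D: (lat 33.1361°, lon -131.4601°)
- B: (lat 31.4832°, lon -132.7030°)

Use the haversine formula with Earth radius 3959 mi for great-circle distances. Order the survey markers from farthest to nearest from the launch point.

D, B, A, C, E

Distance from the launch point at (lat 30.3833°, lon -129.7355°) to each:
D (lat 33.1361°, lon -131.4601°): 215.5 mi
B (lat 31.4832°, lon -132.7030°): 191.6 mi
A (lat 29.8473°, lon -132.3861°): 162.7 mi
C (lat 32.1463°, lon -128.2187°): 151.2 mi
E (lat 29.3583°, lon -131.4417°): 124.4 mi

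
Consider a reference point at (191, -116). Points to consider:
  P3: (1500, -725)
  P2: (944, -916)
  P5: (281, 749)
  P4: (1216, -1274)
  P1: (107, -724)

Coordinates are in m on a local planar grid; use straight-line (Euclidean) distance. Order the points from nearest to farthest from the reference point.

P1, P5, P2, P3, P4

Distance from the reference point at (191, -116) to each:
P1 (107, -724): 613.8 m
P5 (281, 749): 869.7 m
P2 (944, -916): 1098.6 m
P3 (1500, -725): 1443.7 m
P4 (1216, -1274): 1546.5 m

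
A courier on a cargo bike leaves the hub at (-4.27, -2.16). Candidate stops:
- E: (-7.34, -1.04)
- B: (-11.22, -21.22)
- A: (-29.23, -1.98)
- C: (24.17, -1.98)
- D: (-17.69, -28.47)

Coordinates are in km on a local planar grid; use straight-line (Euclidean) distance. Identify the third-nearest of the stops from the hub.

A

Distances from the hub ((-4.27, -2.16)):
E: 3.3 km
B: 20.3 km
A: 25.0 km
C: 28.4 km
D: 29.5 km
The third-nearest is A at 25.0 km.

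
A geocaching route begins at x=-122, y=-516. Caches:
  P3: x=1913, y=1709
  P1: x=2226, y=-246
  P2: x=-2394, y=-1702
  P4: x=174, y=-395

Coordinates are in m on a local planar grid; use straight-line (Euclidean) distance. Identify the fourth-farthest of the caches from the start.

P4

Distance to each, sorted:
P3: 3015.3 m
P2: 2562.9 m
P1: 2363.5 m
P4: 319.8 m
The fourth-farthest is P4 at 319.8 m.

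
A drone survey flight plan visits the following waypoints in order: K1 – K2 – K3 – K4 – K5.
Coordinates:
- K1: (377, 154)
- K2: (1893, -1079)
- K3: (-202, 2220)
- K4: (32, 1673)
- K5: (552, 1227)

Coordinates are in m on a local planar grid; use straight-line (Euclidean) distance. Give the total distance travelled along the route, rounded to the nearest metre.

Leg distances:
K1→K2: 1954.1 m  (cumulative 1954.1 m)
K2→K3: 3908.0 m  (cumulative 5862.1 m)
K3→K4: 594.9 m  (cumulative 6457.1 m)
K4→K5: 685.1 m  (cumulative 7142.1 m)
Total route length ≈ 7142 m.

7142 m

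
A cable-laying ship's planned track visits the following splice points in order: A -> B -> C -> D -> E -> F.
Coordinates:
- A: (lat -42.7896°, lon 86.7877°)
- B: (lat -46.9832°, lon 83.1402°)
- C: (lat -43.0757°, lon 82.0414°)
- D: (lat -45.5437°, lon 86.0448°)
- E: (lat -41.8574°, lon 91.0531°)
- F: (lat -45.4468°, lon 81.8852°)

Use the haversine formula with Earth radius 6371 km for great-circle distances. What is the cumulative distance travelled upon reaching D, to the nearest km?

Leg distances:
A→B: 547.6 km  (cumulative 547.6 km)
B→C: 443.0 km  (cumulative 990.6 km)
C→D: 420.4 km  (cumulative 1410.9 km)
Cumulative distance at D ≈ 1411 km.

1411 km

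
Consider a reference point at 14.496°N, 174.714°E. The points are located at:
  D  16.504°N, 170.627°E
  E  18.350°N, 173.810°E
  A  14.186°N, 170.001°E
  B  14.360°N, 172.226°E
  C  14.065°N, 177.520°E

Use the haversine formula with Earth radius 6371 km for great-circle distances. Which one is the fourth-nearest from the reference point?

D

Distance to each, sorted:
B: 268.4 km
C: 306.1 km
E: 439.3 km
D: 491.5 km
A: 508.9 km
The fourth-nearest is D at 491.5 km.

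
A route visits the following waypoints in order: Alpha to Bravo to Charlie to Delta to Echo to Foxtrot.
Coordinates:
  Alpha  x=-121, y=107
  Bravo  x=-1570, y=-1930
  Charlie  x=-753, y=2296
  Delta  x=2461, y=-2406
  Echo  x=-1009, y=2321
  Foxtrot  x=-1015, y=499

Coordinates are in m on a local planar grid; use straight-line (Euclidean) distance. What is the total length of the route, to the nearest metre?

Leg distances:
Alpha→Bravo: 2499.8 m  (cumulative 2499.8 m)
Bravo→Charlie: 4304.2 m  (cumulative 6804.0 m)
Charlie→Delta: 5695.5 m  (cumulative 12499.5 m)
Delta→Echo: 5863.9 m  (cumulative 18363.4 m)
Echo→Foxtrot: 1822.0 m  (cumulative 20185.5 m)
Total route length ≈ 20185 m.

20185 m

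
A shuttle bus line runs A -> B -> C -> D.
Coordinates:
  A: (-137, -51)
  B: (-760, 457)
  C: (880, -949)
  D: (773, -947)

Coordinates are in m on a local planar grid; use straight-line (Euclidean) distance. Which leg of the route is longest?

B–C

Leg distances:
A→B: 803.9 m
B→C: 2160.2 m
C→D: 107.0 m
The longest leg is B–C at 2160.2 m.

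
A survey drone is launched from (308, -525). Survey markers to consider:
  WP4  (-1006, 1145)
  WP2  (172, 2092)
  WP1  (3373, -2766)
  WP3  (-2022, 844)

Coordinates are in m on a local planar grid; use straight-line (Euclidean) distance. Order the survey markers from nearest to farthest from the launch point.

Distance from the launch point at (308, -525) to each:
WP4 (-1006, 1145): 2125.0 m
WP2 (172, 2092): 2620.5 m
WP3 (-2022, 844): 2702.4 m
WP1 (3373, -2766): 3796.9 m

WP4, WP2, WP3, WP1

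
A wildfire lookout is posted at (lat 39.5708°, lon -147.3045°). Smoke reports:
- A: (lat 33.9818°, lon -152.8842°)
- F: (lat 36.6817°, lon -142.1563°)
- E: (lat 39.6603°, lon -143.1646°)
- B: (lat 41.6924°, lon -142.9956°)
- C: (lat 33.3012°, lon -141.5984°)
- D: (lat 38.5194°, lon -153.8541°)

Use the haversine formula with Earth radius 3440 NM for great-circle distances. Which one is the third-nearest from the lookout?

Distance to each, sorted:
E: 191.5 NM
B: 234.0 NM
F: 298.6 NM
D: 311.8 NM
A: 429.5 NM
C: 466.3 NM
The third-nearest is F at 298.6 NM.

F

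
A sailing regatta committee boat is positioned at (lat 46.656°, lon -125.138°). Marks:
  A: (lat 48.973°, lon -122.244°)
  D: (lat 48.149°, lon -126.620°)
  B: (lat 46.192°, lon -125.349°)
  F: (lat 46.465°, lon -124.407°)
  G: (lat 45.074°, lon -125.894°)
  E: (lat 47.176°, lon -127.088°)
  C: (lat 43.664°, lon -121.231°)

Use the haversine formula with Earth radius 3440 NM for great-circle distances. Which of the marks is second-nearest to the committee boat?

F

Distances from the committee boat ((lat 46.656°, lon -125.138°)):
B: 29.2 NM
F: 32.3 NM
E: 85.8 NM
G: 100.1 NM
D: 108.0 NM
A: 181.5 NM
C: 244.1 NM
The second-nearest is F at 32.3 NM.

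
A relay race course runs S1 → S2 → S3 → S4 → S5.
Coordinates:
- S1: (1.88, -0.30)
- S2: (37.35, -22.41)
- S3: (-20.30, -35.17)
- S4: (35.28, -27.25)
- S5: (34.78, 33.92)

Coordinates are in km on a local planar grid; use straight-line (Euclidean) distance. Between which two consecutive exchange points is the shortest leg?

S1–S2

Leg distances:
S1→S2: 41.8 km
S2→S3: 59.0 km
S3→S4: 56.1 km
S4→S5: 61.2 km
The shortest leg is S1–S2 at 41.8 km.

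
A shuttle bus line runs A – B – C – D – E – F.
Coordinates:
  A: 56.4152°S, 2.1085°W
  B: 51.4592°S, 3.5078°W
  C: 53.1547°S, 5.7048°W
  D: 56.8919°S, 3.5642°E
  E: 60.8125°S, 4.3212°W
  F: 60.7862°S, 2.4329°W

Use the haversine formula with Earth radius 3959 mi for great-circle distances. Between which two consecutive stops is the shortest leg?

Leg distances:
A→B: 347.1 mi
B→C: 149.5 mi
C→D: 448.3 mi
D→E: 390.4 mi
E→F: 63.7 mi
The shortest leg is E–F at 63.7 mi.

E–F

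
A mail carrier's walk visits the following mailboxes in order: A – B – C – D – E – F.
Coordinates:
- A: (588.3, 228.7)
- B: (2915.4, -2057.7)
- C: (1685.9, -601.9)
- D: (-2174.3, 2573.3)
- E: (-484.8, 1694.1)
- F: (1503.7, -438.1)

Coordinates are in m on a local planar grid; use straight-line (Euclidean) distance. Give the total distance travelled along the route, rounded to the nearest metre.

Leg distances:
A→B: 3262.4 m  (cumulative 3262.4 m)
B→C: 1905.5 m  (cumulative 5167.9 m)
C→D: 4998.3 m  (cumulative 10166.2 m)
D→E: 1904.6 m  (cumulative 12070.8 m)
E→F: 2915.5 m  (cumulative 14986.3 m)
Total route length ≈ 14986 m.

14986 m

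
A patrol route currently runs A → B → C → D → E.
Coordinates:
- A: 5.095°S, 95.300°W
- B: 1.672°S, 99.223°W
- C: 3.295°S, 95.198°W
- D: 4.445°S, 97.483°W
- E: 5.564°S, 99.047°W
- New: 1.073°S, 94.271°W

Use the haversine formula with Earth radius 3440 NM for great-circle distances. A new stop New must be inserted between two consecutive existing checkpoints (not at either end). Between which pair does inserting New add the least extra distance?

Added distance for inserting New between each consecutive pair:
A–B: 236.4 NM
B–C: 183.6 NM
C–D: 270.7 NM
D–E: 557.5 NM
Smallest added distance is 183.6 NM, inserting between B and C.

between B and C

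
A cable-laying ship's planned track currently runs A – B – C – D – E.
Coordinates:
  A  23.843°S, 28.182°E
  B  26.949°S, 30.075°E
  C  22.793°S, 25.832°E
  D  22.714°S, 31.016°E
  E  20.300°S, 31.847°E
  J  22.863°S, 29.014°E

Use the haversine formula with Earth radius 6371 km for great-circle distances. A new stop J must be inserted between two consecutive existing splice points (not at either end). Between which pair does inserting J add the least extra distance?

between C and D

Added distance for inserting J between each consecutive pair:
A–B: 210.7 km
B–C: 163.2 km
C–D: 0.5 km
D–E: 332.7 km
Smallest added distance is 0.5 km, inserting between C and D.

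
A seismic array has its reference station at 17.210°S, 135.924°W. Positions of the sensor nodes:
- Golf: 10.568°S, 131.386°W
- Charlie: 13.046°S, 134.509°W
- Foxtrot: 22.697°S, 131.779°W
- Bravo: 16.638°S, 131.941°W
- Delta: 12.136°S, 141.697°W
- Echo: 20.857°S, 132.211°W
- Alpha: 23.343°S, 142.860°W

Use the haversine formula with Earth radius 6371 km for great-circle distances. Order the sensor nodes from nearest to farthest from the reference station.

Distances from the reference station:
Bravo 16.638°S, 131.941°W: 428.4 km
Charlie 13.046°S, 134.509°W: 487.3 km
Echo 20.857°S, 132.211°W: 562.8 km
Foxtrot 22.697°S, 131.779°W: 748.2 km
Delta 12.136°S, 141.697°W: 838.8 km
Golf 10.568°S, 131.386°W: 886.1 km
Alpha 23.343°S, 142.860°W: 993.8 km

Bravo, Charlie, Echo, Foxtrot, Delta, Golf, Alpha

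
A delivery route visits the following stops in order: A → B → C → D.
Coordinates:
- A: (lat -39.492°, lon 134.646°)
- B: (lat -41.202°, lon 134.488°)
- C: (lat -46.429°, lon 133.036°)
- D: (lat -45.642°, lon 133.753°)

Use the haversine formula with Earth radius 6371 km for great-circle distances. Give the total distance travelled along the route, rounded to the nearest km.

887 km

Leg distances:
A→B: 190.6 km  (cumulative 190.6 km)
B→C: 592.7 km  (cumulative 783.4 km)
C→D: 103.5 km  (cumulative 886.9 km)
Total route length ≈ 887 km.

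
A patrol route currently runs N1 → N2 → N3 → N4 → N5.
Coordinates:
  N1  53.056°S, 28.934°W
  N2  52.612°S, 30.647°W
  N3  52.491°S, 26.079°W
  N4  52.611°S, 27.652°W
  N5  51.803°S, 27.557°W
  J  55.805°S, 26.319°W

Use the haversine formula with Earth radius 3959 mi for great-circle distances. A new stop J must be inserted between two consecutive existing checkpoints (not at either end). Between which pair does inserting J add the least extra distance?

Added distance for inserting J between each consecutive pair:
N1–N2: 420.7 mi
N2–N3: 318.6 mi
N3–N4: 389.8 mi
N4–N5: 452.3 mi
Smallest added distance is 318.6 mi, inserting between N2 and N3.

between N2 and N3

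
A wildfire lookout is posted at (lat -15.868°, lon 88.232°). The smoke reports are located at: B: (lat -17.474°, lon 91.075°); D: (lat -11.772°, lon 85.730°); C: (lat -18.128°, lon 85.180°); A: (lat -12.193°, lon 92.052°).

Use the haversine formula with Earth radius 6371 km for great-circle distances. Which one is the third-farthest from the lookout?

Distance to each, sorted:
A: 580.3 km
D: 529.5 km
C: 410.4 km
B: 351.6 km
The third-farthest is C at 410.4 km.

C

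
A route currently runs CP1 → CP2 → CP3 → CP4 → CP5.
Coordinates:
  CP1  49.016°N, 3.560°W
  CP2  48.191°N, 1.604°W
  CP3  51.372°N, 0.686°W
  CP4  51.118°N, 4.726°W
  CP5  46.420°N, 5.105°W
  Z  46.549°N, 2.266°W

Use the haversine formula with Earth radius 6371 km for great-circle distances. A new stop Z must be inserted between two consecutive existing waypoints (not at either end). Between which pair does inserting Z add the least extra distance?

between CP4 and CP5

Added distance for inserting Z between each consecutive pair:
CP1–CP2: 309.5 km
CP2–CP3: 378.0 km
CP3–CP4: 804.9 km
CP4–CP5: 233.6 km
Smallest added distance is 233.6 km, inserting between CP4 and CP5.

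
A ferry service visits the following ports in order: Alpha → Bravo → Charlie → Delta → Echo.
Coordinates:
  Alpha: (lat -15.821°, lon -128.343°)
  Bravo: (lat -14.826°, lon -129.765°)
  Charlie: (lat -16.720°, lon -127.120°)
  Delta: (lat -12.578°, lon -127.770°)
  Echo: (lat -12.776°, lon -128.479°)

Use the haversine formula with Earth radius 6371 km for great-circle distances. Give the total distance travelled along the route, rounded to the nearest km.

Leg distances:
Alpha→Bravo: 188.4 km  (cumulative 188.4 km)
Bravo→Charlie: 352.8 km  (cumulative 541.2 km)
Charlie→Delta: 465.8 km  (cumulative 1007.0 km)
Delta→Echo: 80.0 km  (cumulative 1087.0 km)
Total route length ≈ 1087 km.

1087 km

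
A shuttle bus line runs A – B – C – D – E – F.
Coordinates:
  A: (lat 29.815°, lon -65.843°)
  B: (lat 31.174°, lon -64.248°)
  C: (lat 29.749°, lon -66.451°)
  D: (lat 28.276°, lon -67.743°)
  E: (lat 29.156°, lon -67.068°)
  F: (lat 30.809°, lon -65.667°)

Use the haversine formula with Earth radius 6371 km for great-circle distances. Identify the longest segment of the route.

Leg distances:
A→B: 214.9 km
B→C: 264.0 km
C→D: 206.4 km
D→E: 117.9 km
E→F: 228.0 km
The longest leg is B–C at 264.0 km.

B–C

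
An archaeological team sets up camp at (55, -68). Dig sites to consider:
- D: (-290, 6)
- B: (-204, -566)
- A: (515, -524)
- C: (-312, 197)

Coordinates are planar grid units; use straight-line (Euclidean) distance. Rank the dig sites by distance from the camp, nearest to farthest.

D, C, B, A

Distance from the camp at (55, -68) to each:
D (-290, 6): 352.8
C (-312, 197): 452.7
B (-204, -566): 561.3
A (515, -524): 647.7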